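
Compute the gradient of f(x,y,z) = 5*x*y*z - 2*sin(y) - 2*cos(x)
(5*y*z + 2*sin(x), 5*x*z - 2*cos(y), 5*x*y)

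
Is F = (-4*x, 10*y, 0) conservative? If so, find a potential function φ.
Yes, F is conservative. φ = -2*x**2 + 5*y**2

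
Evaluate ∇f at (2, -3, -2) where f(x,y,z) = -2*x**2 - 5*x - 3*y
(-13, -3, 0)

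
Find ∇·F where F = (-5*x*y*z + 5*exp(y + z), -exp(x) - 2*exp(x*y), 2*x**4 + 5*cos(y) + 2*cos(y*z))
-2*x*exp(x*y) - 5*y*z - 2*y*sin(y*z)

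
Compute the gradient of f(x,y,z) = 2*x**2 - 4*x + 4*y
(4*x - 4, 4, 0)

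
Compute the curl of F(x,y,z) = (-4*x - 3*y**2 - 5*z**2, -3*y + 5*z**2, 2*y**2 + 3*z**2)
(4*y - 10*z, -10*z, 6*y)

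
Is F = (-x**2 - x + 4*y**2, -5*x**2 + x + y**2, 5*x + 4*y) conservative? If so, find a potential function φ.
No, ∇×F = (4, -5, -10*x - 8*y + 1) ≠ 0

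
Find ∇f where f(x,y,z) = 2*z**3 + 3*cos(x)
(-3*sin(x), 0, 6*z**2)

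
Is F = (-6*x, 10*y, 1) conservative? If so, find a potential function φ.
Yes, F is conservative. φ = -3*x**2 + 5*y**2 + z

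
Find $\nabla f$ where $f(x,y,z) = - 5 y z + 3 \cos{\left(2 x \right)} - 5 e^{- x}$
(-6*sin(2*x) + 5*exp(-x), -5*z, -5*y)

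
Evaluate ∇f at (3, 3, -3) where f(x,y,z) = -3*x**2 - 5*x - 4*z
(-23, 0, -4)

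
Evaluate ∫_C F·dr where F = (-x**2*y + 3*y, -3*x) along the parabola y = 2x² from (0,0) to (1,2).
-12/5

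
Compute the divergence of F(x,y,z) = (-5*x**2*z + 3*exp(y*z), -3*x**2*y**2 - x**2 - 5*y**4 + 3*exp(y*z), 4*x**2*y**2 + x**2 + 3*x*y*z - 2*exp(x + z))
-6*x**2*y + 3*x*y - 10*x*z - 20*y**3 + 3*z*exp(y*z) - 2*exp(x + z)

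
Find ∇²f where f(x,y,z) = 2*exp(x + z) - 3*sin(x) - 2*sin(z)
4*exp(x + z) + 3*sin(x) + 2*sin(z)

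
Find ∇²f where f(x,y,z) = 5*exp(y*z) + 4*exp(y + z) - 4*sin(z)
5*y**2*exp(y*z) + 5*z**2*exp(y*z) + 8*exp(y + z) + 4*sin(z)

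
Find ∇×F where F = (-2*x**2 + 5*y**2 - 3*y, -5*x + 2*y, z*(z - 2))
(0, 0, -10*y - 2)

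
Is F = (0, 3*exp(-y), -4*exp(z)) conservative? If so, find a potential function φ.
Yes, F is conservative. φ = -4*exp(z) - 3*exp(-y)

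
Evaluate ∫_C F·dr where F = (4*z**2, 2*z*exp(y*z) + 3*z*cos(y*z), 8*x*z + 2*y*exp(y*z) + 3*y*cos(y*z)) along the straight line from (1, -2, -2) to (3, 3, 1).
-2*exp(4) - 4 + 3*sin(3) - 3*sin(4) + 2*exp(3)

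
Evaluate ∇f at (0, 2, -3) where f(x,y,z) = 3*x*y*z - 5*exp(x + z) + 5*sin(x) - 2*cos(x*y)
(-13 - 5*exp(-3), 0, -5*exp(-3))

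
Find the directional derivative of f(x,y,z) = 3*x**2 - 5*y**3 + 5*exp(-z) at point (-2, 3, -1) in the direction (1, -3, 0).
393*sqrt(10)/10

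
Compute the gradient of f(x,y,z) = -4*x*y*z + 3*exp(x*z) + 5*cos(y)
(z*(-4*y + 3*exp(x*z)), -4*x*z - 5*sin(y), x*(-4*y + 3*exp(x*z)))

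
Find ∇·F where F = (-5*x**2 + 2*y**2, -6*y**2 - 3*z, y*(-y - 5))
-10*x - 12*y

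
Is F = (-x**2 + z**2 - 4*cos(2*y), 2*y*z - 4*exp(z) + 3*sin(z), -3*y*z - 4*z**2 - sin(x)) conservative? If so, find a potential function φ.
No, ∇×F = (-2*y - 3*z + 4*exp(z) - 3*cos(z), 2*z + cos(x), -8*sin(2*y)) ≠ 0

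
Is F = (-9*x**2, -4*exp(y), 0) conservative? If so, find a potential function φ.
Yes, F is conservative. φ = -3*x**3 - 4*exp(y)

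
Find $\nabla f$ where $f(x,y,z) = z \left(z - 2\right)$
(0, 0, 2*z - 2)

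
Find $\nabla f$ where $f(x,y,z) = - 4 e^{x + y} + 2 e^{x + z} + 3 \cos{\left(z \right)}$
(-4*exp(x + y) + 2*exp(x + z), -4*exp(x + y), 2*exp(x + z) - 3*sin(z))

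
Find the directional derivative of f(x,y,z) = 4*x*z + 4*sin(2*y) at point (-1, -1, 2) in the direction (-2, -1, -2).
-8/3 - 8*cos(2)/3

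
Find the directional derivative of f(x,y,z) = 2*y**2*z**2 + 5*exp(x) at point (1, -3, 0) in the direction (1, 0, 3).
sqrt(10)*E/2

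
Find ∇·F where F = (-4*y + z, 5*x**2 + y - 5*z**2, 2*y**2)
1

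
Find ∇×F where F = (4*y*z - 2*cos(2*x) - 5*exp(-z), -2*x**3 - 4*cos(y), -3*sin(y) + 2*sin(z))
(-3*cos(y), 4*y + 5*exp(-z), -6*x**2 - 4*z)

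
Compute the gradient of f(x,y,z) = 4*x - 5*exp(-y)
(4, 5*exp(-y), 0)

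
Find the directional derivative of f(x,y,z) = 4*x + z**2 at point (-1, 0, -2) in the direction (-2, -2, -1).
-4/3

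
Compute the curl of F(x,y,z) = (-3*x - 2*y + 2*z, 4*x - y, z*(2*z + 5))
(0, 2, 6)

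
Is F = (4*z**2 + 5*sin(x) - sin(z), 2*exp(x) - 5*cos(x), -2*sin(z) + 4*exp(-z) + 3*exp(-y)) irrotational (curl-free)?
No, ∇×F = (-3*exp(-y), 8*z - cos(z), 2*exp(x) + 5*sin(x))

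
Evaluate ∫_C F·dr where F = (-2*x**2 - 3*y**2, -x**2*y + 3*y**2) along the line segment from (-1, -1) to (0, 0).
-5/12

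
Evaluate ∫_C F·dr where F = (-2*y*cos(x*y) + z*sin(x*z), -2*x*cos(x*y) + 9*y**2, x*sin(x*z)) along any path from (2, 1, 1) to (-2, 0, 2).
-3 + cos(2) - cos(4) + 2*sin(2)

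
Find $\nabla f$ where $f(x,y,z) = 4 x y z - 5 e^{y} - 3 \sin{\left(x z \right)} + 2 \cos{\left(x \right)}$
(4*y*z - 3*z*cos(x*z) - 2*sin(x), 4*x*z - 5*exp(y), x*(4*y - 3*cos(x*z)))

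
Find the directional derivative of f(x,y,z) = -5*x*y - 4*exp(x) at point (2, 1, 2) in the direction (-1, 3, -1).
sqrt(11)*(-25 + 4*exp(2))/11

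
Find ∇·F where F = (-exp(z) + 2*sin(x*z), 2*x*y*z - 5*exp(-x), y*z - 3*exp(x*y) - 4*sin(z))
2*x*z + y + 2*z*cos(x*z) - 4*cos(z)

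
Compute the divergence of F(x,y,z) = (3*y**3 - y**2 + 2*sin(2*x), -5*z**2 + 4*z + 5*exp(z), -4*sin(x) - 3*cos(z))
3*sin(z) + 4*cos(2*x)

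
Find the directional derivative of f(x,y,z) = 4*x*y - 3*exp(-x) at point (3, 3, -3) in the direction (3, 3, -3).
sqrt(3)*(1 + 8*exp(3))*exp(-3)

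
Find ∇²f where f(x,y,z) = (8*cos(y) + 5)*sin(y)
-(32*cos(y) + 5)*sin(y)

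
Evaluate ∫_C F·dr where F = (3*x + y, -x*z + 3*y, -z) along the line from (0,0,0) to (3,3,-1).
34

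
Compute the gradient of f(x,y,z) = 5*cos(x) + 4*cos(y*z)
(-5*sin(x), -4*z*sin(y*z), -4*y*sin(y*z))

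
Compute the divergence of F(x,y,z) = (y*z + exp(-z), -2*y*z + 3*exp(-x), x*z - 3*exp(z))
x - 2*z - 3*exp(z)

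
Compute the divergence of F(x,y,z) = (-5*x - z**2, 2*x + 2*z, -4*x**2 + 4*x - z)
-6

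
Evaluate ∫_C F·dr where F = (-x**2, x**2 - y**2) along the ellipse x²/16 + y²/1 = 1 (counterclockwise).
0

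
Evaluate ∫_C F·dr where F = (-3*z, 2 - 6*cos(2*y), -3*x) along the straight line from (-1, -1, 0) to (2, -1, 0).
0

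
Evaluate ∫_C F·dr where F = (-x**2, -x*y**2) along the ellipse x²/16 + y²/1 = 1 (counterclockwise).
-pi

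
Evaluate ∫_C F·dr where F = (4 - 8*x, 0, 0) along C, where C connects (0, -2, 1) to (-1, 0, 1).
-8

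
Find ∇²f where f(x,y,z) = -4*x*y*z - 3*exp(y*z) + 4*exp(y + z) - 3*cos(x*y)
3*x**2*cos(x*y) - 3*y**2*exp(y*z) + 3*y**2*cos(x*y) - 3*z**2*exp(y*z) + 8*exp(y + z)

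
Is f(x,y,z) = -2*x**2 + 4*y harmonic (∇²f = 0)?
No, ∇²f = -4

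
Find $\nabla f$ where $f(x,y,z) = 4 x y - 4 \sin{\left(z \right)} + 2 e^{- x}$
(4*y - 2*exp(-x), 4*x, -4*cos(z))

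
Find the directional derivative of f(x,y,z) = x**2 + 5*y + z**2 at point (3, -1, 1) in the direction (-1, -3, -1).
-23*sqrt(11)/11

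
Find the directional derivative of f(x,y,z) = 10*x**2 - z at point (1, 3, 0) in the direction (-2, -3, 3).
-43*sqrt(22)/22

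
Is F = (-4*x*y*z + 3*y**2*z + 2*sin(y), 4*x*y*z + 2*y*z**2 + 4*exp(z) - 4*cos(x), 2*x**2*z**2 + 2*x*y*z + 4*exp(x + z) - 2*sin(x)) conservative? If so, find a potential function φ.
No, ∇×F = (-4*x*y + 2*x*z - 4*y*z - 4*exp(z), -4*x*y - 4*x*z**2 + 3*y**2 - 2*y*z - 4*exp(x + z) + 2*cos(x), 4*x*z - 2*y*z + 4*sin(x) - 2*cos(y)) ≠ 0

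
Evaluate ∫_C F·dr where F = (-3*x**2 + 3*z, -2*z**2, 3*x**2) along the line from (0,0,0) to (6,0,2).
-126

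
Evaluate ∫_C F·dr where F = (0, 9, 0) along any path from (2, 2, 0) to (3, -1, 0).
-27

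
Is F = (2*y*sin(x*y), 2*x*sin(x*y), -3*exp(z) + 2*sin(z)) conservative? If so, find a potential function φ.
Yes, F is conservative. φ = -3*exp(z) - 2*cos(z) - 2*cos(x*y)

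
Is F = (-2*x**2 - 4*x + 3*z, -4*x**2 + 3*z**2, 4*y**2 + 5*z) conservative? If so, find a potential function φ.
No, ∇×F = (8*y - 6*z, 3, -8*x) ≠ 0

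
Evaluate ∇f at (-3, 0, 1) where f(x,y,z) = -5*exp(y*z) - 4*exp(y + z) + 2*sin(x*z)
(2*cos(3), -4*E - 5, -4*E - 6*cos(3))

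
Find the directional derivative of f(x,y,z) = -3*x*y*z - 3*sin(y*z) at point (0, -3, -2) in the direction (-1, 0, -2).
18*sqrt(5)*(1 - cos(6))/5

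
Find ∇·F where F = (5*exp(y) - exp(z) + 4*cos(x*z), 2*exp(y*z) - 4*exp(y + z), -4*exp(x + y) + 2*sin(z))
2*z*exp(y*z) - 4*z*sin(x*z) - 4*exp(y + z) + 2*cos(z)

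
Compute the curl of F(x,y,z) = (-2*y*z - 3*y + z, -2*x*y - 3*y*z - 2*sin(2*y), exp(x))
(3*y, -2*y - exp(x) + 1, -2*y + 2*z + 3)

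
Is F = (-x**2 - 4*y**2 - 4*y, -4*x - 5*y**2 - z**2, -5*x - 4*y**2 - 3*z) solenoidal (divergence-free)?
No, ∇·F = -2*x - 10*y - 3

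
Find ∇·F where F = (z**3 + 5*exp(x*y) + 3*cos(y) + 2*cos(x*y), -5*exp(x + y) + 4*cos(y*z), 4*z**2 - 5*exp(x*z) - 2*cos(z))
-5*x*exp(x*z) + 5*y*exp(x*y) - 2*y*sin(x*y) - 4*z*sin(y*z) + 8*z - 5*exp(x + y) + 2*sin(z)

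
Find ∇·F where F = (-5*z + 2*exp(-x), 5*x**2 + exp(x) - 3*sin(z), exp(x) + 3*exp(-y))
-2*exp(-x)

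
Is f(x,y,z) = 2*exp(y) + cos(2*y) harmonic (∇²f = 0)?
No, ∇²f = 2*exp(y) - 4*cos(2*y)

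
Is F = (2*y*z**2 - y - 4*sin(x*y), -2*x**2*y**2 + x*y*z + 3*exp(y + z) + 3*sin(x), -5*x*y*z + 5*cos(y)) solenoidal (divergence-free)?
No, ∇·F = -4*x**2*y - 5*x*y + x*z - 4*y*cos(x*y) + 3*exp(y + z)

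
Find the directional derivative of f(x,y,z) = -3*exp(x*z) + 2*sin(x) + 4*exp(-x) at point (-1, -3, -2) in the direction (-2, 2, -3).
sqrt(17)*(-21*exp(2) - 4*cos(1) + 8*E)/17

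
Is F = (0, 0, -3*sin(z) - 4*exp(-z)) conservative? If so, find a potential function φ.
Yes, F is conservative. φ = 3*cos(z) + 4*exp(-z)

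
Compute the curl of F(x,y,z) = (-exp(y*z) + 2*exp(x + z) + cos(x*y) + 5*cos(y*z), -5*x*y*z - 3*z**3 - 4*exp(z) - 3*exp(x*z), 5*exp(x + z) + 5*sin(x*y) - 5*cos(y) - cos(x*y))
(5*x*y + 3*x*exp(x*z) + x*sin(x*y) + 5*x*cos(x*y) + 9*z**2 + 4*exp(z) + 5*sin(y), -y*exp(y*z) - y*sin(x*y) - 5*y*sin(y*z) - 5*y*cos(x*y) - 3*exp(x + z), x*sin(x*y) - 5*y*z - 3*z*exp(x*z) + z*exp(y*z) + 5*z*sin(y*z))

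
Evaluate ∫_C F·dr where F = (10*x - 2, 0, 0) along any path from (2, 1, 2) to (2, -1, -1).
0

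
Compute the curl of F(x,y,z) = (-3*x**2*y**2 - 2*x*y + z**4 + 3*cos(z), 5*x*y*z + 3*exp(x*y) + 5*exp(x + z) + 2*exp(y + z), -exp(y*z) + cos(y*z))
(-5*x*y - z*exp(y*z) - z*sin(y*z) - 5*exp(x + z) - 2*exp(y + z), 4*z**3 - 3*sin(z), 6*x**2*y + 2*x + 5*y*z + 3*y*exp(x*y) + 5*exp(x + z))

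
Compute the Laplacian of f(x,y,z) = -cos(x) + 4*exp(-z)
cos(x) + 4*exp(-z)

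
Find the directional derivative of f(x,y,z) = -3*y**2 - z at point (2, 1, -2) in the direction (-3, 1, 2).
-4*sqrt(14)/7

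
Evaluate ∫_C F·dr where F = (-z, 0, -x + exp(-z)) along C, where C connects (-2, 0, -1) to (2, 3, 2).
-2 - exp(-2) + E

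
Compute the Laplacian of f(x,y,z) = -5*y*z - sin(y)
sin(y)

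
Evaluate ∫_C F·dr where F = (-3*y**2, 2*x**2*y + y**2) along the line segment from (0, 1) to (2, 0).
-3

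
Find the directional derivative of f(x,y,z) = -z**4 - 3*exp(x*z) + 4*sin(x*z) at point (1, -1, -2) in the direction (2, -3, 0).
4*sqrt(13)*(3 - 4*exp(2)*cos(2))*exp(-2)/13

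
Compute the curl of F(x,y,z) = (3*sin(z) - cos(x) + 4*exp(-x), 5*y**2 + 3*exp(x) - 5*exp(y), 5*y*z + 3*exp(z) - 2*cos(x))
(5*z, -2*sin(x) + 3*cos(z), 3*exp(x))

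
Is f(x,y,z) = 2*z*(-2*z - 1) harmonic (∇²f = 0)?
No, ∇²f = -8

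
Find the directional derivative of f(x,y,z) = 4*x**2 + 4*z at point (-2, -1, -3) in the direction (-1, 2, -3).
2*sqrt(14)/7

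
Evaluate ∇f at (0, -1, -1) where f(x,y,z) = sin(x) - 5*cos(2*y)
(1, -10*sin(2), 0)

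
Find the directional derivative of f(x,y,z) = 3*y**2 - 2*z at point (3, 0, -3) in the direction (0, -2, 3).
-6*sqrt(13)/13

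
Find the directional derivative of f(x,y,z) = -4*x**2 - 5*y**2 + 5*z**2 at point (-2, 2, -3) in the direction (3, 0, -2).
108*sqrt(13)/13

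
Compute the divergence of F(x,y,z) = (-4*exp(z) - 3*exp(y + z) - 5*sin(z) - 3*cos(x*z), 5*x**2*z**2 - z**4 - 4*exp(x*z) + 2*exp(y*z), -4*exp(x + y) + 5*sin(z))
2*z*exp(y*z) + 3*z*sin(x*z) + 5*cos(z)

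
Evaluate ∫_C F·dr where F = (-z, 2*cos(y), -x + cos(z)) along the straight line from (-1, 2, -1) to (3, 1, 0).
-2*sin(2) + 1 + 3*sin(1)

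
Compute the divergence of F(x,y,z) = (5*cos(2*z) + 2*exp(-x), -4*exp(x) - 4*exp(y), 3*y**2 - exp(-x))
-4*exp(y) - 2*exp(-x)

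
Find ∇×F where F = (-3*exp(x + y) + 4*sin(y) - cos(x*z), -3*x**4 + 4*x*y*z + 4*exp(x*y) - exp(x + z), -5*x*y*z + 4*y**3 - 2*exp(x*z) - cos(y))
(-4*x*y - 5*x*z + 12*y**2 + exp(x + z) + sin(y), x*sin(x*z) + 5*y*z + 2*z*exp(x*z), -12*x**3 + 4*y*z + 4*y*exp(x*y) + 3*exp(x + y) - exp(x + z) - 4*cos(y))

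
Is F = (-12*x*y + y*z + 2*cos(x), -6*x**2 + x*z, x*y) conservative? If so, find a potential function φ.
Yes, F is conservative. φ = -6*x**2*y + x*y*z + 2*sin(x)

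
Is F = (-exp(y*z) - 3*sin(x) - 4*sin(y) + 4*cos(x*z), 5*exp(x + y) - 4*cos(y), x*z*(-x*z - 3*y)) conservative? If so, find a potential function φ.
No, ∇×F = (-3*x*z, 2*x*z**2 - 4*x*sin(x*z) + 3*y*z - y*exp(y*z), z*exp(y*z) + 5*exp(x + y) + 4*cos(y)) ≠ 0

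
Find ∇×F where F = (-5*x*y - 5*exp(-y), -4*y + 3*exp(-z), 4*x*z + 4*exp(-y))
(3*exp(-z) - 4*exp(-y), -4*z, 5*x - 5*exp(-y))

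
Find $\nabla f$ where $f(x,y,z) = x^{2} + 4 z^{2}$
(2*x, 0, 8*z)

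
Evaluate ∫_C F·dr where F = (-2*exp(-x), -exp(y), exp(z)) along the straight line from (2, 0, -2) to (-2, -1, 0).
-3*exp(-2) - exp(-1) + 2 + 2*exp(2)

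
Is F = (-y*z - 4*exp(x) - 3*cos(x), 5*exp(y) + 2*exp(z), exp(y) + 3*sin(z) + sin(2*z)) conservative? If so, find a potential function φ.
No, ∇×F = (exp(y) - 2*exp(z), -y, z) ≠ 0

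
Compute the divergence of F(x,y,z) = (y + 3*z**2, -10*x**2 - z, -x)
0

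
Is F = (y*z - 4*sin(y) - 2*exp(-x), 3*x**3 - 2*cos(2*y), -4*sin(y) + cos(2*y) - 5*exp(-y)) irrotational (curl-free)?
No, ∇×F = ((-4*(sin(y) + 1)*exp(y)*cos(y) + 5)*exp(-y), y, 9*x**2 - z + 4*cos(y))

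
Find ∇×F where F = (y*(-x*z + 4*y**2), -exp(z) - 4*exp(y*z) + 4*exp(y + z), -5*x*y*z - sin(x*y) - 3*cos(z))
(-5*x*z - x*cos(x*y) + 4*y*exp(y*z) + exp(z) - 4*exp(y + z), y*(-x + 5*z + cos(x*y)), x*z - 12*y**2)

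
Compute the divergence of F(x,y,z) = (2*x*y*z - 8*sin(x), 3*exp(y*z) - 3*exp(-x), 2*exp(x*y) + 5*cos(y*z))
2*y*z - 5*y*sin(y*z) + 3*z*exp(y*z) - 8*cos(x)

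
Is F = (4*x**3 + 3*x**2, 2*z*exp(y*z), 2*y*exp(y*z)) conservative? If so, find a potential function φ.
Yes, F is conservative. φ = x**4 + x**3 + 2*exp(y*z)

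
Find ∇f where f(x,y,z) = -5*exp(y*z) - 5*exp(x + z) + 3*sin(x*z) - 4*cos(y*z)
(3*z*cos(x*z) - 5*exp(x + z), z*(-5*exp(y*z) + 4*sin(y*z)), 3*x*cos(x*z) - 5*y*exp(y*z) + 4*y*sin(y*z) - 5*exp(x + z))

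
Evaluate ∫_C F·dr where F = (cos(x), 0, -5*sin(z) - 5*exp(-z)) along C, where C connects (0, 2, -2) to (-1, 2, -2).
-sin(1)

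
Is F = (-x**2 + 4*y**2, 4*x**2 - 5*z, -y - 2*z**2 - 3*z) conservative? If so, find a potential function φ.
No, ∇×F = (4, 0, 8*x - 8*y) ≠ 0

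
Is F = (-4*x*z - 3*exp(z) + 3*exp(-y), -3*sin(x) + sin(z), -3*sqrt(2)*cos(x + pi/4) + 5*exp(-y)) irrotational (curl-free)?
No, ∇×F = (-cos(z) - 5*exp(-y), -4*x - 3*exp(z) - 3*sqrt(2)*sin(x + pi/4), -3*cos(x) + 3*exp(-y))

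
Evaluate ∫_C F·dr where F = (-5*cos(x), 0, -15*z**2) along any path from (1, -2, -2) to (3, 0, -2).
-5*sin(3) + 5*sin(1)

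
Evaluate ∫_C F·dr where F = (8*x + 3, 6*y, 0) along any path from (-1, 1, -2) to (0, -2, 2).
8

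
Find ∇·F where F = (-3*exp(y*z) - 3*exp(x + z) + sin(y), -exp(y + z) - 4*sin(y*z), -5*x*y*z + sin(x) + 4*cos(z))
-5*x*y - 4*z*cos(y*z) - 3*exp(x + z) - exp(y + z) - 4*sin(z)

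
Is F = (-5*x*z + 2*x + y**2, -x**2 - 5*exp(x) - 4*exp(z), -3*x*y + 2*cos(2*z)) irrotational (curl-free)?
No, ∇×F = (-3*x + 4*exp(z), -5*x + 3*y, -2*x - 2*y - 5*exp(x))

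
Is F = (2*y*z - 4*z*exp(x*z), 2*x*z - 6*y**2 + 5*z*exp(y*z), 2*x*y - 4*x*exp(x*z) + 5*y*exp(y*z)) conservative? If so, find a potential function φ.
Yes, F is conservative. φ = 2*x*y*z - 2*y**3 - 4*exp(x*z) + 5*exp(y*z)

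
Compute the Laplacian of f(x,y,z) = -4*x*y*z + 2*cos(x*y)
-2*(x**2 + y**2)*cos(x*y)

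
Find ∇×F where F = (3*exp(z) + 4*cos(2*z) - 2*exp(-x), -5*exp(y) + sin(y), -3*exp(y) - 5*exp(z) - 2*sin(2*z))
(-3*exp(y), 3*exp(z) - 8*sin(2*z), 0)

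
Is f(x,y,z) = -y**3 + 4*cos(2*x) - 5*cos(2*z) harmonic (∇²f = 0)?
No, ∇²f = -6*y - 16*cos(2*x) + 20*cos(2*z)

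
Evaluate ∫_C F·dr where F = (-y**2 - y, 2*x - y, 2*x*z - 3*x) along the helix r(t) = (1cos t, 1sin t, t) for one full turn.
3*pi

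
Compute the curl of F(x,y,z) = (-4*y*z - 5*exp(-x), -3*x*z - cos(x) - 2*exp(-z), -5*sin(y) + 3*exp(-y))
(3*x - 5*cos(y) - 2*exp(-z) - 3*exp(-y), -4*y, z + sin(x))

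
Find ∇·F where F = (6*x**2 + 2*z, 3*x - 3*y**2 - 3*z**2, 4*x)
12*x - 6*y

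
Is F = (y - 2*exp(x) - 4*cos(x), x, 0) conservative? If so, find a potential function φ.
Yes, F is conservative. φ = x*y - 2*exp(x) - 4*sin(x)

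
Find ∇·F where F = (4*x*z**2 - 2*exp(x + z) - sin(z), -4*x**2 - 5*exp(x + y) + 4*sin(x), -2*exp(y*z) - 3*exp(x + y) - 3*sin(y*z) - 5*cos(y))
-2*y*exp(y*z) - 3*y*cos(y*z) + 4*z**2 - 5*exp(x + y) - 2*exp(x + z)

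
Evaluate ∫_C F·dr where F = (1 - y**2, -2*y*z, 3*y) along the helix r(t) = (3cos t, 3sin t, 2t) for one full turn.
18*pi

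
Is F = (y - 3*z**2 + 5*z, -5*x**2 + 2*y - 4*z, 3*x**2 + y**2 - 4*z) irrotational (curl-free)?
No, ∇×F = (2*y + 4, -6*x - 6*z + 5, -10*x - 1)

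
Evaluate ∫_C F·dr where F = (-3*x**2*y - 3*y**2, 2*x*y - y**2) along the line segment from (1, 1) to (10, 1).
-1026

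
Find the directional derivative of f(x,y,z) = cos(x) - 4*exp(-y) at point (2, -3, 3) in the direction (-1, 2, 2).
sin(2)/3 + 8*exp(3)/3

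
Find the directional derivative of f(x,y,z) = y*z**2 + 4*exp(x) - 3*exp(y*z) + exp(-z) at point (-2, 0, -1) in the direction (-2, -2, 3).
sqrt(17)*((-3*E - 8)*exp(2) - 8)*exp(-2)/17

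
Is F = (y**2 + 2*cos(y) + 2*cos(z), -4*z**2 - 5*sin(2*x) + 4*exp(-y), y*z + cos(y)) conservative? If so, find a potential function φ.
No, ∇×F = (9*z - sin(y), -2*sin(z), -2*y + 2*sin(y) - 10*cos(2*x)) ≠ 0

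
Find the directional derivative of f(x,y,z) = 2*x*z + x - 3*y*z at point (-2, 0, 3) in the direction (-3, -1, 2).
-10*sqrt(14)/7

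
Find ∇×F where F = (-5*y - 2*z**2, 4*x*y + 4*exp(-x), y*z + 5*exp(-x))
(z, -4*z + 5*exp(-x), 4*y + 5 - 4*exp(-x))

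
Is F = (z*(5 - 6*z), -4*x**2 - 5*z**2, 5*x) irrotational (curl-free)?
No, ∇×F = (10*z, -12*z, -8*x)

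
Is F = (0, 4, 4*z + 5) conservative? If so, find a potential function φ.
Yes, F is conservative. φ = 4*y + 2*z**2 + 5*z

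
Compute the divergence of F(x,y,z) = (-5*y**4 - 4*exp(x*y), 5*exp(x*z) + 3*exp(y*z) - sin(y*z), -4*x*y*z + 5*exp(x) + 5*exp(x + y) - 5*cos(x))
-4*x*y - 4*y*exp(x*y) + 3*z*exp(y*z) - z*cos(y*z)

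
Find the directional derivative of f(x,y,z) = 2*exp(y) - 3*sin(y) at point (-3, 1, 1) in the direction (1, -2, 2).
-4*E/3 + 2*cos(1)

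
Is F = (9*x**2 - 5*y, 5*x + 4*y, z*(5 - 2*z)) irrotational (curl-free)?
No, ∇×F = (0, 0, 10)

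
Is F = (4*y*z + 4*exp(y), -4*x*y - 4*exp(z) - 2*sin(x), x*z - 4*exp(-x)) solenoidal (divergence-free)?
No, ∇·F = -3*x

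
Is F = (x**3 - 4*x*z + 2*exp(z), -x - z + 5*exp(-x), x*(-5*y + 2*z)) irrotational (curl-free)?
No, ∇×F = (1 - 5*x, -4*x + 5*y - 2*z + 2*exp(z), -1 - 5*exp(-x))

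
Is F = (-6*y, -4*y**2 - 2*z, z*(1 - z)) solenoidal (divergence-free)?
No, ∇·F = -8*y - 2*z + 1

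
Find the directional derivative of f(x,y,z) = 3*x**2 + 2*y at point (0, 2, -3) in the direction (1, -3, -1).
-6*sqrt(11)/11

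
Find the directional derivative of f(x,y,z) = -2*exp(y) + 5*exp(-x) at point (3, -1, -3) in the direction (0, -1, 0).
2*exp(-1)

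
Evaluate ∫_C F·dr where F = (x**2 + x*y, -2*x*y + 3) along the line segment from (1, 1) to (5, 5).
12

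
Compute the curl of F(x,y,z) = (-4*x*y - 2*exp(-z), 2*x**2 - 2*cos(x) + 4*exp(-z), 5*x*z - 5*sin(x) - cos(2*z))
(4*exp(-z), -5*z + 5*cos(x) + 2*exp(-z), 8*x + 2*sin(x))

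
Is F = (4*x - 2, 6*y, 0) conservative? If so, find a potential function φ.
Yes, F is conservative. φ = 2*x**2 - 2*x + 3*y**2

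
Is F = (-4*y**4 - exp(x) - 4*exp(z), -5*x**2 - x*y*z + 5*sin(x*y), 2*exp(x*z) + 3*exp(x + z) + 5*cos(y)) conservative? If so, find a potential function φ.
No, ∇×F = (x*y - 5*sin(y), -2*z*exp(x*z) - 4*exp(z) - 3*exp(x + z), -10*x + 16*y**3 - y*z + 5*y*cos(x*y)) ≠ 0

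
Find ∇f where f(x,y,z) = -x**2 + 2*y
(-2*x, 2, 0)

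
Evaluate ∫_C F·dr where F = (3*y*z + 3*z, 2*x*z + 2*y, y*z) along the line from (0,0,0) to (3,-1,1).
1/6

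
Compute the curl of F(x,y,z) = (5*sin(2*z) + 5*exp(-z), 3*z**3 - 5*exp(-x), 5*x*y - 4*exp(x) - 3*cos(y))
(5*x - 9*z**2 + 3*sin(y), -5*y + 4*exp(x) + 10*cos(2*z) - 5*exp(-z), 5*exp(-x))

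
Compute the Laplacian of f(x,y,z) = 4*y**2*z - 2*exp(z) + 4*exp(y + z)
8*z - 2*exp(z) + 8*exp(y + z)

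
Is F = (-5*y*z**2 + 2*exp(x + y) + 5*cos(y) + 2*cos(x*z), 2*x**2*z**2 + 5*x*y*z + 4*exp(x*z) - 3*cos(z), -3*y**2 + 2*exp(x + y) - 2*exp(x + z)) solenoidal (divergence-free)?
No, ∇·F = 5*x*z - 2*z*sin(x*z) + 2*exp(x + y) - 2*exp(x + z)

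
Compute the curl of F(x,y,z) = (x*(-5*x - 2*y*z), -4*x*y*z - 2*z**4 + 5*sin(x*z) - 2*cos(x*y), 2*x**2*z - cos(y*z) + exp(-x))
(4*x*y - 5*x*cos(x*z) + 8*z**3 + z*sin(y*z), -2*x*y - 4*x*z + exp(-x), 2*x*z - 4*y*z + 2*y*sin(x*y) + 5*z*cos(x*z))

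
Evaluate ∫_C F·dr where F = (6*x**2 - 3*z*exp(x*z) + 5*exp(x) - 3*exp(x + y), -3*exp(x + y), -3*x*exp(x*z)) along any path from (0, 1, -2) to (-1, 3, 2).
-6*cosh(2) - 4 - 2*sinh(1) + 8*cosh(1)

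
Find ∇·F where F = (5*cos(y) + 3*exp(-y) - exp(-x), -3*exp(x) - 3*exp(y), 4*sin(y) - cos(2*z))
-3*exp(y) + 2*sin(2*z) + exp(-x)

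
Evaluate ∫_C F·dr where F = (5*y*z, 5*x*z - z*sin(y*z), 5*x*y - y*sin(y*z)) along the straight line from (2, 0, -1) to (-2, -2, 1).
cos(2) + 19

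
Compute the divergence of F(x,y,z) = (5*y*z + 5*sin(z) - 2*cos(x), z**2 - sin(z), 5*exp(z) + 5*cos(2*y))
5*exp(z) + 2*sin(x)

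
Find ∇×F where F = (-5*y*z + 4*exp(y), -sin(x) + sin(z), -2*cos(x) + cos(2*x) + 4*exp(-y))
(-cos(z) - 4*exp(-y), -5*y - 2*sin(x) + 2*sin(2*x), 5*z - 4*exp(y) - cos(x))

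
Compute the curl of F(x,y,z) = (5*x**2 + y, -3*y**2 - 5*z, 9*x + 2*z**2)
(5, -9, -1)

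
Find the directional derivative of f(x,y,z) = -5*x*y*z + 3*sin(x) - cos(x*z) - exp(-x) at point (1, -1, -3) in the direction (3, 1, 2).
sqrt(14)*(-20*E + 7*E*sin(3) + 3 + 9*E*cos(1))*exp(-1)/14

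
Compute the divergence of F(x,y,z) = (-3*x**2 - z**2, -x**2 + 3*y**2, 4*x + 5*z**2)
-6*x + 6*y + 10*z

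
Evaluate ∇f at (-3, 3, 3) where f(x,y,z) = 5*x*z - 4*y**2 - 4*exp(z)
(15, -24, -4*exp(3) - 15)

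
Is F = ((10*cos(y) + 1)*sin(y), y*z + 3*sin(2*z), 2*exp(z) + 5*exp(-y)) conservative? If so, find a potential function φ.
No, ∇×F = (-y - 6*cos(2*z) - 5*exp(-y), 0, -cos(y) - 10*cos(2*y)) ≠ 0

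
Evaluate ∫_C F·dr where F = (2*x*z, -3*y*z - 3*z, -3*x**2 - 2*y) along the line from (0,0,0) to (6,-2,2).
-22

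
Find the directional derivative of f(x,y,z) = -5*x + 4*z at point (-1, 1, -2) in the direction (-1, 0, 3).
17*sqrt(10)/10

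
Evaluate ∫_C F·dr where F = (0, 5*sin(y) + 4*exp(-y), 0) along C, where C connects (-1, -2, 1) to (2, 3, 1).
5*cos(2) - 4*exp(-3) - 5*cos(3) + 4*exp(2)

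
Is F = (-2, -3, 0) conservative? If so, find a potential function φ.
Yes, F is conservative. φ = -2*x - 3*y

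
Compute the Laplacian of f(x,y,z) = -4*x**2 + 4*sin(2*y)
-16*sin(2*y) - 8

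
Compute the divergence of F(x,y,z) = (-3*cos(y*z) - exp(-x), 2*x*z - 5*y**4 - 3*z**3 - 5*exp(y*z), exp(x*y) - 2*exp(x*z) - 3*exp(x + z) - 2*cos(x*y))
-2*x*exp(x*z) - 20*y**3 - 5*z*exp(y*z) - 3*exp(x + z) + exp(-x)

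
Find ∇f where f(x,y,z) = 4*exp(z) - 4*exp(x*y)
(-4*y*exp(x*y), -4*x*exp(x*y), 4*exp(z))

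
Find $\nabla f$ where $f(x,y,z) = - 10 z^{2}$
(0, 0, -20*z)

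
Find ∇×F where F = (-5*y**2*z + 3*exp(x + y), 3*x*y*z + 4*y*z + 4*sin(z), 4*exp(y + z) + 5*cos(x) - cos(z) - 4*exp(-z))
(-3*x*y - 4*y + 4*exp(y + z) - 4*cos(z), -5*y**2 + 5*sin(x), 13*y*z - 3*exp(x + y))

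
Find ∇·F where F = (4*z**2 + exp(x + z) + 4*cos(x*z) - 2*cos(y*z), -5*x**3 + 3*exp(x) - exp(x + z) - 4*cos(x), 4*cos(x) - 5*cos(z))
-4*z*sin(x*z) + exp(x + z) + 5*sin(z)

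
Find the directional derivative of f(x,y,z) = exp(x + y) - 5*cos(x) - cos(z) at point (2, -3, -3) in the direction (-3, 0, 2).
-sqrt(13)*(2*E*sin(3) + 3 + 15*E*sin(2))*exp(-1)/13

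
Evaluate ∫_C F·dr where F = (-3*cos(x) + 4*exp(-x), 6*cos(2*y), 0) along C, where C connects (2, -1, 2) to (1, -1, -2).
-3*sin(1) - 4*exp(-1) + 4*exp(-2) + 3*sin(2)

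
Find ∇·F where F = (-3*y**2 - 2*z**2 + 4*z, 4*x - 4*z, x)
0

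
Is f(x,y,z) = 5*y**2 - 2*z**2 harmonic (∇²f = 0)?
No, ∇²f = 6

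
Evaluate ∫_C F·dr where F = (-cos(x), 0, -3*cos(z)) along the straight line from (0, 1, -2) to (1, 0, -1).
-3*sin(2) + 2*sin(1)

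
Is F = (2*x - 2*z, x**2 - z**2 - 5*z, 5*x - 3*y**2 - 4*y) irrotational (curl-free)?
No, ∇×F = (-6*y + 2*z + 1, -7, 2*x)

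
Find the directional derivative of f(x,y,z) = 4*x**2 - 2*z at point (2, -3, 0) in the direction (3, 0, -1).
5*sqrt(10)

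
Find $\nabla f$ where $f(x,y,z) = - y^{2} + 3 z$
(0, -2*y, 3)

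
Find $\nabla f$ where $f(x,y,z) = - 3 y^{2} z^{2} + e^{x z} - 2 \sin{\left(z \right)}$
(z*exp(x*z), -6*y*z**2, x*exp(x*z) - 6*y**2*z - 2*cos(z))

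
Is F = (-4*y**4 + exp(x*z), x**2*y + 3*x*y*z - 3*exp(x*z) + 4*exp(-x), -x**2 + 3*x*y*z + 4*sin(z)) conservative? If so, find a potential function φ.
No, ∇×F = (3*x*(-y + z + exp(x*z)), x*exp(x*z) + 2*x - 3*y*z, 2*x*y + 16*y**3 + 3*y*z - 3*z*exp(x*z) - 4*exp(-x)) ≠ 0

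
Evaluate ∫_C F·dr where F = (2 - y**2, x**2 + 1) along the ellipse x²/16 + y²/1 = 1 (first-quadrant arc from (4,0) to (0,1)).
19/3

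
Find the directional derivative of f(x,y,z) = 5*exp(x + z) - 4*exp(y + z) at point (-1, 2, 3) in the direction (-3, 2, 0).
sqrt(13)*(-8*exp(3) - 15)*exp(2)/13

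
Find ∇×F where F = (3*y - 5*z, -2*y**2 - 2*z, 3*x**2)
(2, -6*x - 5, -3)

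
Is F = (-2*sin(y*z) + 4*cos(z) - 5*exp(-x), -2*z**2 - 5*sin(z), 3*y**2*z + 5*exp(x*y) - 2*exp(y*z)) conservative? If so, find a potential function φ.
No, ∇×F = (5*x*exp(x*y) + 6*y*z - 2*z*exp(y*z) + 4*z + 5*cos(z), -5*y*exp(x*y) - 2*y*cos(y*z) - 4*sin(z), 2*z*cos(y*z)) ≠ 0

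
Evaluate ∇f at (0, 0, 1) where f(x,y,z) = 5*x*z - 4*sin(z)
(5, 0, -4*cos(1))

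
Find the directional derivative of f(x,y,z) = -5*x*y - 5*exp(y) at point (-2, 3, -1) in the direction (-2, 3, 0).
15*sqrt(13)*(4 - exp(3))/13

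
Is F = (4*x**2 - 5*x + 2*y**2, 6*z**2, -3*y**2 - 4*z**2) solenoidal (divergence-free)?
No, ∇·F = 8*x - 8*z - 5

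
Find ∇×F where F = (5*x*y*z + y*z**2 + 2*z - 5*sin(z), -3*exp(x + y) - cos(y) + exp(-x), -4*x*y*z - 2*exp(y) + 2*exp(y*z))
(-4*x*z + 2*z*exp(y*z) - 2*exp(y), 5*x*y + 6*y*z - 5*cos(z) + 2, -5*x*z - z**2 - 3*exp(x + y) - exp(-x))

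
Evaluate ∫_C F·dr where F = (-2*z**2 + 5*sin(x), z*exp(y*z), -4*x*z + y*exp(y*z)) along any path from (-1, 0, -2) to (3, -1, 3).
-63 + exp(-3) + 5*cos(1) - 5*cos(3)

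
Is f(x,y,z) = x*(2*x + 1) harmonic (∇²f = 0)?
No, ∇²f = 4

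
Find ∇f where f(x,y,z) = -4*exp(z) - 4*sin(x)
(-4*cos(x), 0, -4*exp(z))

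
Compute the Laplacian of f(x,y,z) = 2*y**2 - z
4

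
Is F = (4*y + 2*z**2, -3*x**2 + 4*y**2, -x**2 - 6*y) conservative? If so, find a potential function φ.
No, ∇×F = (-6, 2*x + 4*z, -6*x - 4) ≠ 0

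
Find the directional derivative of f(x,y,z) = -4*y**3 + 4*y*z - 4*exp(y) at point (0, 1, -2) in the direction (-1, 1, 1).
4*sqrt(3)*(-4 - E)/3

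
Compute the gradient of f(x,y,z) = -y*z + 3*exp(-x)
(-3*exp(-x), -z, -y)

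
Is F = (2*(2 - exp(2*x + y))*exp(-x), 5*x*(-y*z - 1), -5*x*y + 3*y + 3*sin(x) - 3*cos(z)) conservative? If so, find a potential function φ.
No, ∇×F = (5*x*y - 5*x + 3, 5*y - 3*cos(x), -5*y*z + 2*exp(x + y) - 5) ≠ 0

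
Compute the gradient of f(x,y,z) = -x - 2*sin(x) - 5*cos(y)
(-2*cos(x) - 1, 5*sin(y), 0)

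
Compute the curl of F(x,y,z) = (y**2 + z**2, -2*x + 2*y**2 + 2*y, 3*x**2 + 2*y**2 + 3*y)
(4*y + 3, -6*x + 2*z, -2*y - 2)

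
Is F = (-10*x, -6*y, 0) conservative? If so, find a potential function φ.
Yes, F is conservative. φ = -5*x**2 - 3*y**2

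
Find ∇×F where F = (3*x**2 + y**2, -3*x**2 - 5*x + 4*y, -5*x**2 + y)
(1, 10*x, -6*x - 2*y - 5)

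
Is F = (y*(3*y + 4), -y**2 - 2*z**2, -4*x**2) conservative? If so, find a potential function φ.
No, ∇×F = (4*z, 8*x, -6*y - 4) ≠ 0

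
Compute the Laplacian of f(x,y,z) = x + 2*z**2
4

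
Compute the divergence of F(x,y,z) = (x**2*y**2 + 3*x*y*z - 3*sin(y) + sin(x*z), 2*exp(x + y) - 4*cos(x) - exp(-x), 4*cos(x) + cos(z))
2*x*y**2 + 3*y*z + z*cos(x*z) + 2*exp(x + y) - sin(z)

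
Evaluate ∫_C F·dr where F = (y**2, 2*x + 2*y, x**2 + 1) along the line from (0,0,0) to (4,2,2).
30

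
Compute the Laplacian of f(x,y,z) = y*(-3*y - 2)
-6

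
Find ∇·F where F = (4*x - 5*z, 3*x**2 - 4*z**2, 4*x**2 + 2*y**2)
4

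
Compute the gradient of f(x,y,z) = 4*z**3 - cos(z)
(0, 0, 12*z**2 + sin(z))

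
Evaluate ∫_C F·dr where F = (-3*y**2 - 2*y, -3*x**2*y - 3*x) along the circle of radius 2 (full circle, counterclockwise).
-4*pi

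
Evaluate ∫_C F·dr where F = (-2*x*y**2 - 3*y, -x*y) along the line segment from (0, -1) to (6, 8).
-1260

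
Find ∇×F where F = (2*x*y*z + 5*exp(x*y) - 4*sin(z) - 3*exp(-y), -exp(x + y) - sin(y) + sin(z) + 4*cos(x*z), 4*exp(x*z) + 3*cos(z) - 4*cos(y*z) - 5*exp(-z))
(4*x*sin(x*z) + 4*z*sin(y*z) - cos(z), 2*x*y - 4*z*exp(x*z) - 4*cos(z), -2*x*z - 5*x*exp(x*y) - 4*z*sin(x*z) - exp(x + y) - 3*exp(-y))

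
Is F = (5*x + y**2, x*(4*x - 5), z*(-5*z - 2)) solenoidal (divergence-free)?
No, ∇·F = 3 - 10*z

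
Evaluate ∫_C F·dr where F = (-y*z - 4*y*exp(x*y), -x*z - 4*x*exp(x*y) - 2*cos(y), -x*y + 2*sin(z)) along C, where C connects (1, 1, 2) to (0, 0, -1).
-2 + 2*cos(2) - 2*sqrt(2)*cos(pi/4 + 1) + 4*E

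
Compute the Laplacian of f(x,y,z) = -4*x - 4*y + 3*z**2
6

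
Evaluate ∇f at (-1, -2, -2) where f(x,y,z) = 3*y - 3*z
(0, 3, -3)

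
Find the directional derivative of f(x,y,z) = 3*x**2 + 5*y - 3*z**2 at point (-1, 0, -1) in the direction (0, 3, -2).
3*sqrt(13)/13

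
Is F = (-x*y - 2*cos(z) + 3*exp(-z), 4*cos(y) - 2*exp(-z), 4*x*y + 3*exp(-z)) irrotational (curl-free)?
No, ∇×F = (4*x - 2*exp(-z), -4*y + 2*sin(z) - 3*exp(-z), x)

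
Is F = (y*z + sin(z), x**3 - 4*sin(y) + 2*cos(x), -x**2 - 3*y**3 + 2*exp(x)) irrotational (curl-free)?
No, ∇×F = (-9*y**2, 2*x + y - 2*exp(x) + cos(z), 3*x**2 - z - 2*sin(x))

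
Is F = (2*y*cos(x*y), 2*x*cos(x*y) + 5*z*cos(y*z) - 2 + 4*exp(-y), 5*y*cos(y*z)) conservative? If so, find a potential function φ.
Yes, F is conservative. φ = -2*y + 2*sin(x*y) + 5*sin(y*z) - 4*exp(-y)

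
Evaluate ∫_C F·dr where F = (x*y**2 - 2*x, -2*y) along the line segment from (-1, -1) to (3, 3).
4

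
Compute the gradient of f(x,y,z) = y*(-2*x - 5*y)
(-2*y, -2*x - 10*y, 0)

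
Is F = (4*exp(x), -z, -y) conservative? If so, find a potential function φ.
Yes, F is conservative. φ = -y*z + 4*exp(x)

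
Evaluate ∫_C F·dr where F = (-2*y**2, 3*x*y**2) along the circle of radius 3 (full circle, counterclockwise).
243*pi/4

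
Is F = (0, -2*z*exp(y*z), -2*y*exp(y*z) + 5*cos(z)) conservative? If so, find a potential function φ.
Yes, F is conservative. φ = -2*exp(y*z) + 5*sin(z)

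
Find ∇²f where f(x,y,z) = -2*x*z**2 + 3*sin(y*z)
-4*x - 3*y**2*sin(y*z) - 3*z**2*sin(y*z)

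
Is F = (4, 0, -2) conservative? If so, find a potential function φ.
Yes, F is conservative. φ = 4*x - 2*z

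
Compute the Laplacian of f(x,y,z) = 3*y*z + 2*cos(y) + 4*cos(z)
-2*cos(y) - 4*cos(z)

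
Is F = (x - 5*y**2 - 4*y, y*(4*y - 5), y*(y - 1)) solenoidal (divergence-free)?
No, ∇·F = 8*y - 4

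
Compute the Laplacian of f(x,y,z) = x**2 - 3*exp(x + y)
2 - 6*exp(x + y)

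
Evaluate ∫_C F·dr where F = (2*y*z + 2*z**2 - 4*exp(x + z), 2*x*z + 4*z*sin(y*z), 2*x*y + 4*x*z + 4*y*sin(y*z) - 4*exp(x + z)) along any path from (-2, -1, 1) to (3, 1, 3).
4*(E*(-exp(6) + cos(1) - cos(3) + 18) + 1)*exp(-1)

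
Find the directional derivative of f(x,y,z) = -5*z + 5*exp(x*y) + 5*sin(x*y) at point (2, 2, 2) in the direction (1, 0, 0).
10*cos(4) + 10*exp(4)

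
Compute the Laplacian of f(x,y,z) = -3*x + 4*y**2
8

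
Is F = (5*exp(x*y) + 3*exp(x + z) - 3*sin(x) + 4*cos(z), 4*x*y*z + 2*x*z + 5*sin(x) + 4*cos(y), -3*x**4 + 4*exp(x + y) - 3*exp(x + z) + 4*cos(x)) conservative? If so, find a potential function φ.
No, ∇×F = (-4*x*y - 2*x + 4*exp(x + y), 12*x**3 - 4*exp(x + y) + 6*exp(x + z) + 4*sin(x) - 4*sin(z), -5*x*exp(x*y) + 4*y*z + 2*z + 5*cos(x)) ≠ 0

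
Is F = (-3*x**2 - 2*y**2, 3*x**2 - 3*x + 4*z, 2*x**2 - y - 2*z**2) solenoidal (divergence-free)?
No, ∇·F = -6*x - 4*z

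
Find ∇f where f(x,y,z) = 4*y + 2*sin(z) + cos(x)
(-sin(x), 4, 2*cos(z))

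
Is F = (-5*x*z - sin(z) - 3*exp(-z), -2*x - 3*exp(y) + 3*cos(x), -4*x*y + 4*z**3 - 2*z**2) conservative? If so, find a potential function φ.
No, ∇×F = (-4*x, -5*x + 4*y - cos(z) + 3*exp(-z), -3*sin(x) - 2) ≠ 0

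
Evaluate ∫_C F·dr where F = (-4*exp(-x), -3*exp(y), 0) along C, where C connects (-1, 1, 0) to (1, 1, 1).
-8*sinh(1)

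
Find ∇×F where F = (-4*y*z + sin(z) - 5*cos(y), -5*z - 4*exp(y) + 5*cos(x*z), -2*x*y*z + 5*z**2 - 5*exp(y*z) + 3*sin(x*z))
(-2*x*z + 5*x*sin(x*z) - 5*z*exp(y*z) + 5, 2*y*z - 4*y - 3*z*cos(x*z) + cos(z), -5*z*sin(x*z) + 4*z - 5*sin(y))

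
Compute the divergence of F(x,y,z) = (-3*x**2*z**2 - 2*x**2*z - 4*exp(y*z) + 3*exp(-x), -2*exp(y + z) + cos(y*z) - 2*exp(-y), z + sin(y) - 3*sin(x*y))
-6*x*z**2 - 4*x*z - z*sin(y*z) - 2*exp(y + z) + 1 + 2*exp(-y) - 3*exp(-x)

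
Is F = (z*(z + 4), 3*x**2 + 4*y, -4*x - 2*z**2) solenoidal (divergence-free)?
No, ∇·F = 4 - 4*z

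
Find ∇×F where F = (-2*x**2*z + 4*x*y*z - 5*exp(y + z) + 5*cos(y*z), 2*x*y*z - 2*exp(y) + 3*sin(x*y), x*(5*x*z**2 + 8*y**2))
(14*x*y, -2*x**2 + 4*x*y - 10*x*z**2 - 8*y**2 - 5*y*sin(y*z) - 5*exp(y + z), -4*x*z + 2*y*z + 3*y*cos(x*y) + 5*z*sin(y*z) + 5*exp(y + z))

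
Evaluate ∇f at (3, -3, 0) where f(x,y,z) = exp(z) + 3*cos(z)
(0, 0, 1)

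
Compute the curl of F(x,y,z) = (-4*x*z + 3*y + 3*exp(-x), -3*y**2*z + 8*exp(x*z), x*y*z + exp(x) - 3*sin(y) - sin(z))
(x*z - 8*x*exp(x*z) + 3*y**2 - 3*cos(y), -4*x - y*z - exp(x), 8*z*exp(x*z) - 3)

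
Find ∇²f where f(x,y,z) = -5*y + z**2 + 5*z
2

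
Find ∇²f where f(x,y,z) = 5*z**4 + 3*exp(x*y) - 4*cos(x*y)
x**2*(3*exp(x*y) + 4*cos(x*y)) + y**2*(3*exp(x*y) + 4*cos(x*y)) + 60*z**2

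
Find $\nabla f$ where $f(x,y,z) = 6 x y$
(6*y, 6*x, 0)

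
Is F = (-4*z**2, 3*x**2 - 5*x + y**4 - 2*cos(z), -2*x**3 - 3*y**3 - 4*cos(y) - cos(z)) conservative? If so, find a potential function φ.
No, ∇×F = (-9*y**2 + 4*sin(y) - 2*sin(z), 6*x**2 - 8*z, 6*x - 5) ≠ 0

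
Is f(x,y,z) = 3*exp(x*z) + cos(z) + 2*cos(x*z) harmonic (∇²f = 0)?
No, ∇²f = 3*x**2*exp(x*z) - 2*x**2*cos(x*z) + z**2*(3*exp(x*z) - 2*cos(x*z)) - cos(z)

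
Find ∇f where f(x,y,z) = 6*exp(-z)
(0, 0, -6*exp(-z))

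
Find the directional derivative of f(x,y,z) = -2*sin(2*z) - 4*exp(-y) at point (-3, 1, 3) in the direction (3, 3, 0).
2*sqrt(2)*exp(-1)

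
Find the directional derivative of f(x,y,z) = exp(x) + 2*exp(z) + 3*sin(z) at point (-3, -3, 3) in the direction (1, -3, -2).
sqrt(14)*(-4*exp(6) + 1 - 6*exp(3)*cos(3))*exp(-3)/14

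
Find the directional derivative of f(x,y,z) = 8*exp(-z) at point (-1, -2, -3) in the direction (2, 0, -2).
4*sqrt(2)*exp(3)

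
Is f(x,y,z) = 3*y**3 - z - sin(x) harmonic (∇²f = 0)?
No, ∇²f = 18*y + sin(x)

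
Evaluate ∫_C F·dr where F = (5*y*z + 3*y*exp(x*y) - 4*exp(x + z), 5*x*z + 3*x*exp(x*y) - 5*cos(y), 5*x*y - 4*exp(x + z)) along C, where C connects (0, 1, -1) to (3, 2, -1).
-33 - 4*exp(2) - 5*sin(2) + 4*exp(-1) + 5*sin(1) + 3*exp(6)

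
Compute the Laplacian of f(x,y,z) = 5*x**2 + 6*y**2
22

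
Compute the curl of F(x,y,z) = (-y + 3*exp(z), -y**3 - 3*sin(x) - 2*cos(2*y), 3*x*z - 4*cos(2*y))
(8*sin(2*y), -3*z + 3*exp(z), 1 - 3*cos(x))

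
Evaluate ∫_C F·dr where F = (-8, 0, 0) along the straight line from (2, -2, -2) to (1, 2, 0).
8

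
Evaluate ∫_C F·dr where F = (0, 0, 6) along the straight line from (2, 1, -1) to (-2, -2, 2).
18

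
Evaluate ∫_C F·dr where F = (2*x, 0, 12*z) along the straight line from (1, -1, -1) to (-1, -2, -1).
0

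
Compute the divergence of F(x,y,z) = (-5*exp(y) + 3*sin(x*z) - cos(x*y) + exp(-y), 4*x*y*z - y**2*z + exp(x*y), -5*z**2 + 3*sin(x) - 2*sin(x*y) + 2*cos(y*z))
4*x*z + x*exp(x*y) - 2*y*z + y*sin(x*y) - 2*y*sin(y*z) + 3*z*cos(x*z) - 10*z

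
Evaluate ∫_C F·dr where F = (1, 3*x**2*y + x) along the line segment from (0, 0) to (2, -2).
12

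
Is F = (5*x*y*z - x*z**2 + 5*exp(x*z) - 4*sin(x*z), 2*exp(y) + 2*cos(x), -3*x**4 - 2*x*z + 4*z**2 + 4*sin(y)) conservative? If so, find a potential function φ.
No, ∇×F = (4*cos(y), 12*x**3 + 5*x*y - 2*x*z + 5*x*exp(x*z) - 4*x*cos(x*z) + 2*z, -5*x*z - 2*sin(x)) ≠ 0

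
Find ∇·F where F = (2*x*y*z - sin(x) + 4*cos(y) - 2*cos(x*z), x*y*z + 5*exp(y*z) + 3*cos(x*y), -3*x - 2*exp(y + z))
x*z - 3*x*sin(x*y) + 2*y*z + 5*z*exp(y*z) + 2*z*sin(x*z) - 2*exp(y + z) - cos(x)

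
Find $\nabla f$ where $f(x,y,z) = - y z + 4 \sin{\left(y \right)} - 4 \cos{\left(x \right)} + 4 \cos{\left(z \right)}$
(4*sin(x), -z + 4*cos(y), -y - 4*sin(z))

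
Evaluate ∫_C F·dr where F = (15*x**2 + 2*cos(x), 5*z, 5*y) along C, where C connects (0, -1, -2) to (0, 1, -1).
-15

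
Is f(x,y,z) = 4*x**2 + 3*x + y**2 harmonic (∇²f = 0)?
No, ∇²f = 10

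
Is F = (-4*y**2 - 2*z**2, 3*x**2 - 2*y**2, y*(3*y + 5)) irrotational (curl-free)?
No, ∇×F = (6*y + 5, -4*z, 6*x + 8*y)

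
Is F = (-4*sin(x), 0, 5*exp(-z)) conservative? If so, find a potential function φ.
Yes, F is conservative. φ = 4*cos(x) - 5*exp(-z)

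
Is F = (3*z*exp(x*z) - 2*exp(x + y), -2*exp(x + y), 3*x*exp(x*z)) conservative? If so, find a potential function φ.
Yes, F is conservative. φ = 3*exp(x*z) - 2*exp(x + y)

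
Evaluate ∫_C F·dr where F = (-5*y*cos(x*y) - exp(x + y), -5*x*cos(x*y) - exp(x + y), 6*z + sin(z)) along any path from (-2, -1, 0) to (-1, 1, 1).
-cos(1) + exp(-3) + 3 + 5*sin(1) + 5*sin(2)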